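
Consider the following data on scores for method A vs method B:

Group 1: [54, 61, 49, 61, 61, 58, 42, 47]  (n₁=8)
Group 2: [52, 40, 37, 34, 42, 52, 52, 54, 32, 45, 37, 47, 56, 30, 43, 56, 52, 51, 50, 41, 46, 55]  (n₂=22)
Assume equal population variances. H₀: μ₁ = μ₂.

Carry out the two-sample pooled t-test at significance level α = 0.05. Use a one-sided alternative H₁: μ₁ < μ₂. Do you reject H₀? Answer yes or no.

reject H₀: no

x̄₁=54.125, s₁=7.376, n₁=8
x̄₂=45.636, s₂=8.086, n₂=22
s_p² = [7·7.376² + 21·8.086²]/28 = 62.6416
SE = √(s_p²·(1/8+1/22)) = 3.2677
t = (54.125−45.636)/3.2677 = 2.5978
df = 28
p-value (one-sided, H₁ less) = 0.99260
At α=0.05: p ≥ α → fail to reject H₀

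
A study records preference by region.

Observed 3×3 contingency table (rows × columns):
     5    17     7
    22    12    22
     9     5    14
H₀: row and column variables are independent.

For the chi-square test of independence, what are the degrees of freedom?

degrees of freedom = 4

df = (r−1)(c−1) = (3−1)·(3−1) = 4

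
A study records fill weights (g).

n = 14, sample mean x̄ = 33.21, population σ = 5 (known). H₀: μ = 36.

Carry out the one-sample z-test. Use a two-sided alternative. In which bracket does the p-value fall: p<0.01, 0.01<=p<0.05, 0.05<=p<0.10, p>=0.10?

p-value bracket: 0.01<=p<0.05

SE = σ/√n = 5/√14 = 1.3363
z = (x̄−μ₀)/SE = (33.21−36)/1.3363 = -2.0878
p-value (two-sided) = 0.03681
→ bracket: 0.01<=p<0.05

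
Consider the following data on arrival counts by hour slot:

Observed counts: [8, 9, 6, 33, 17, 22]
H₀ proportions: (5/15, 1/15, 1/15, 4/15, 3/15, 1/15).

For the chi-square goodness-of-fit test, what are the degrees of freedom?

df = k − 1 = 6 − 1 = 5

degrees of freedom = 5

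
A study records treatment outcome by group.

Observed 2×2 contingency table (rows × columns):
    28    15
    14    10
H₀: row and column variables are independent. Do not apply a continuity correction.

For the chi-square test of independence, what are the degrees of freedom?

degrees of freedom = 1

df = (r−1)(c−1) = (2−1)·(2−1) = 1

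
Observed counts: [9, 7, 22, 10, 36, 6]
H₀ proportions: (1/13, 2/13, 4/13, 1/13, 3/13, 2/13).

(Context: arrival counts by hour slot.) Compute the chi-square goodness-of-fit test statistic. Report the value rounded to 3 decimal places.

test statistic = 22.161

n = 90; E_i = n·p_i = [6.92, 13.85, 27.69, 6.92, 20.77, 13.85]
χ² = (9−6.92)²/6.92 + (7−13.85)²/13.85 + (22−27.69)²/27.69 + (10−6.92)²/6.92 + (36−20.77)²/20.77 + (6−13.85)²/13.85 = 22.1611
df = 5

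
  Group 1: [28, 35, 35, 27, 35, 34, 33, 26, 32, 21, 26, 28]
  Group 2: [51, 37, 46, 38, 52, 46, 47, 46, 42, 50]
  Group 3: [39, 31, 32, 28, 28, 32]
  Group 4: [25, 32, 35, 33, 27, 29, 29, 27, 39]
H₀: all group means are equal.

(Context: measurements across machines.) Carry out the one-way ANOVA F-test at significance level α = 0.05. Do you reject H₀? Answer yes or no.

reject H₀: yes

Group means [30.00, 45.50, 31.67, 30.67], grand mean 34.622
SSB = Σnᵢ(x̄ᵢ−x̄)² = 1632.869; SSW = ΣΣ(x−x̄ᵢ)² = 711.833
MSB = 1632.869/3 = 544.2898; MSW = 711.833/33 = 21.5707
F = MSB/MSW = 25.2328
df = (3, 33)
p-value (upper-tail) = 0.00000
At α=0.05: p < α → reject H₀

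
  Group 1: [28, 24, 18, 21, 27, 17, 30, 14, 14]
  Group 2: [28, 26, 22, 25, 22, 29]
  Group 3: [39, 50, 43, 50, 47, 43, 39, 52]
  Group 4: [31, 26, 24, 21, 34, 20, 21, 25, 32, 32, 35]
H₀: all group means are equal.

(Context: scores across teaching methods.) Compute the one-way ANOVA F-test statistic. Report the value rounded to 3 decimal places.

Group means [21.44, 25.33, 45.38, 27.36], grand mean 29.676
SSB = Σnᵢ(x̄ᵢ−x̄)² = 2753.465; SSW = ΣΣ(x−x̄ᵢ)² = 833.976
MSB = 2753.465/3 = 917.8217; MSW = 833.976/30 = 27.7992
F = MSB/MSW = 33.0161
df = (3, 30)

test statistic = 33.016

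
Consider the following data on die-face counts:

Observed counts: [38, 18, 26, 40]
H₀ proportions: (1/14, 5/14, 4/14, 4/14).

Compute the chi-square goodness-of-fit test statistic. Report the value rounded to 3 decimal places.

n = 122; E_i = n·p_i = [8.71, 43.57, 34.86, 34.86]
χ² = (38−8.71)²/8.71 + (18−43.57)²/43.57 + (26−34.86)²/34.86 + (40−34.86)²/34.86 = 116.4361
df = 3

test statistic = 116.436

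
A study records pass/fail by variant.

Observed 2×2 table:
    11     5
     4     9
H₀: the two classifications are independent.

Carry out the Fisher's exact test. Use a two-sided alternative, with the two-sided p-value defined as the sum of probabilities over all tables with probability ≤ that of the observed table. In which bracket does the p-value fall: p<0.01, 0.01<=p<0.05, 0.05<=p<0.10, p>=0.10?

Margins: r₁=16, r₂=13, c₁=15, c₂=14, n=29
p_obs = C(16,11)·C(13,4)/C(29,15); sum pmf over tables with pmf ≤ p_obs
p-value (two-sided) = 0.06560
→ bracket: 0.05<=p<0.10

p-value bracket: 0.05<=p<0.10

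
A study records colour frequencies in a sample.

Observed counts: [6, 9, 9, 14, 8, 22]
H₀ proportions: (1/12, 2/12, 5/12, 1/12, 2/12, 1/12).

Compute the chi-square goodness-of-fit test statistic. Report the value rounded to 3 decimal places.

test statistic = 74.006

n = 68; E_i = n·p_i = [5.67, 11.33, 28.33, 5.67, 11.33, 5.67]
χ² = (6−5.67)²/5.67 + (9−11.33)²/11.33 + (9−28.33)²/28.33 + (14−5.67)²/5.67 + (8−11.33)²/11.33 + (22−5.67)²/5.67 = 74.0059
df = 5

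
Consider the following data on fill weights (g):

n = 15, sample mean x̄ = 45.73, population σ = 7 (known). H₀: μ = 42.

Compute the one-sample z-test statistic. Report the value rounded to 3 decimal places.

SE = σ/√n = 7/√15 = 1.8074
z = (x̄−μ₀)/SE = (45.73−42)/1.8074 = 2.0637

test statistic = 2.064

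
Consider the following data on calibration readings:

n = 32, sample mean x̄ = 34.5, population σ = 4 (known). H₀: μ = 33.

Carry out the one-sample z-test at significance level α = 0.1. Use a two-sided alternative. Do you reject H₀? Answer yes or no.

SE = σ/√n = 4/√32 = 0.7071
z = (x̄−μ₀)/SE = (34.5−33)/0.7071 = 2.1213
p-value (two-sided) = 0.03389
At α=0.1: p < α → reject H₀

reject H₀: yes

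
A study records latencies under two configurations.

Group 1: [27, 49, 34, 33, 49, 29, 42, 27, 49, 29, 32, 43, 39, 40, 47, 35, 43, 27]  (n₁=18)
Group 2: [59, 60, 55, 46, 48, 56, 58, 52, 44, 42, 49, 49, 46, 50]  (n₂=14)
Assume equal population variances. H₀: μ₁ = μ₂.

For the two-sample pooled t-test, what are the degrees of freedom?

df = n₁ + n₂ − 2 = 18 + 14 − 2 = 30

degrees of freedom = 30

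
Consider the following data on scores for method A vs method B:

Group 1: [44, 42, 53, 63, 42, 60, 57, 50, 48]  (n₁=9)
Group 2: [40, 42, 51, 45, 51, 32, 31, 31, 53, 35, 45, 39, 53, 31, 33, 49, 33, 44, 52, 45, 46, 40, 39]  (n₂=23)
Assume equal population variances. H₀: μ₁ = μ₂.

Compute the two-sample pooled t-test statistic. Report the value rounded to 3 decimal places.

x̄₁=51.000, s₁=7.794, n₁=9
x̄₂=41.739, s₂=7.682, n₂=23
s_p² = [8·7.794² + 22·7.682²]/30 = 59.4812
SE = √(s_p²·(1/9+1/23)) = 3.0324
t = (51.000−41.739)/3.0324 = 3.0540
df = 30

test statistic = 3.054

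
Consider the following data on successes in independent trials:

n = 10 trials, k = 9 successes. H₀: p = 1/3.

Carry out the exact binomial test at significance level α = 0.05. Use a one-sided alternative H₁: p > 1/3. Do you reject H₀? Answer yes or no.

Exact binomial: n=10, k=9, p₀=1/3=0.3333
P(X≥9) from Σ C(n,i)·p₀^i·(1−p₀)^(n−i)
p-value (one-sided, H₁ greater) = 0.00036
At α=0.05: p < α → reject H₀

reject H₀: yes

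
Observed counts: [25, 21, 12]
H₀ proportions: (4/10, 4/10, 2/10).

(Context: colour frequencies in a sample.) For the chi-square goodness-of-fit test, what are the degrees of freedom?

df = k − 1 = 3 − 1 = 2

degrees of freedom = 2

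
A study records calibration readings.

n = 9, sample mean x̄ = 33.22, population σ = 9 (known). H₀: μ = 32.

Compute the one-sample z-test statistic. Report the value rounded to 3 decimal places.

test statistic = 0.407

SE = σ/√n = 9/√9 = 3.0000
z = (x̄−μ₀)/SE = (33.22−32)/3.0000 = 0.4067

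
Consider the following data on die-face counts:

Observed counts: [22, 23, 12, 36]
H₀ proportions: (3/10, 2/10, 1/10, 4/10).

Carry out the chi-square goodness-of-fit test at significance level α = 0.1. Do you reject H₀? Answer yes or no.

n = 93; E_i = n·p_i = [27.90, 18.60, 9.30, 37.20]
χ² = (22−27.90)²/27.90 + (23−18.60)²/18.60 + (12−9.30)²/9.30 + (36−37.20)²/37.20 = 3.1111
df = 3
p-value (upper-tail) = 0.37481
At α=0.1: p ≥ α → fail to reject H₀

reject H₀: no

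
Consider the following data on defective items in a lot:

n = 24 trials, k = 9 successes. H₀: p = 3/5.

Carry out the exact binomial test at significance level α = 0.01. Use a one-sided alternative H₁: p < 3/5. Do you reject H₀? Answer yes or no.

Exact binomial: n=24, k=9, p₀=3/5=0.6000
P(X≤9) from Σ C(n,i)·p₀^i·(1−p₀)^(n−i)
p-value (one-sided, H₁ less) = 0.02166
At α=0.01: p ≥ α → fail to reject H₀

reject H₀: no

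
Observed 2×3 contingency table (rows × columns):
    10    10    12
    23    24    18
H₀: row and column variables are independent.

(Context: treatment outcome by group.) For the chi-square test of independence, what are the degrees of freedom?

degrees of freedom = 2

df = (r−1)(c−1) = (2−1)·(3−1) = 2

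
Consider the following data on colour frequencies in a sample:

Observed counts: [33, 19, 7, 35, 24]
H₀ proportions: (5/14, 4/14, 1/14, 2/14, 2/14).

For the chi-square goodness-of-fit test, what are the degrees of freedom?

df = k − 1 = 5 − 1 = 4

degrees of freedom = 4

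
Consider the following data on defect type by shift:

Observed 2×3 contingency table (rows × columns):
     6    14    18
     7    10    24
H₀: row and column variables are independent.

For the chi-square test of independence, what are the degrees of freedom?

degrees of freedom = 2

df = (r−1)(c−1) = (2−1)·(3−1) = 2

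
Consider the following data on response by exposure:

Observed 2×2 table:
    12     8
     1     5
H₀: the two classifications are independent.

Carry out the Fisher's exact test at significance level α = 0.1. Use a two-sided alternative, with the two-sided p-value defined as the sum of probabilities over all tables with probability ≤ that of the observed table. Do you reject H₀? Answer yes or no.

Margins: r₁=20, r₂=6, c₁=13, c₂=13, n=26
p_obs = C(20,12)·C(6,1)/C(26,13); sum pmf over tables with pmf ≤ p_obs
p-value (two-sided) = 0.16025
At α=0.1: p ≥ α → fail to reject H₀

reject H₀: no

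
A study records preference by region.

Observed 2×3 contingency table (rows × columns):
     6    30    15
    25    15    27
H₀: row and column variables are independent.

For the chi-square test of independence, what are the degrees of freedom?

degrees of freedom = 2

df = (r−1)(c−1) = (2−1)·(3−1) = 2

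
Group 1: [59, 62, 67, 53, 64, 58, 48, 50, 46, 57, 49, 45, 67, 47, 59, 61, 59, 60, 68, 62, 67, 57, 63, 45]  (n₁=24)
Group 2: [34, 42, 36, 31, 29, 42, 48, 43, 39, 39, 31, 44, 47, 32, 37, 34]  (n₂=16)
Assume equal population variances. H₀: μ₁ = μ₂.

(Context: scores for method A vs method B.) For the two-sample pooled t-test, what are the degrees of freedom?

degrees of freedom = 38

df = n₁ + n₂ − 2 = 24 + 16 − 2 = 38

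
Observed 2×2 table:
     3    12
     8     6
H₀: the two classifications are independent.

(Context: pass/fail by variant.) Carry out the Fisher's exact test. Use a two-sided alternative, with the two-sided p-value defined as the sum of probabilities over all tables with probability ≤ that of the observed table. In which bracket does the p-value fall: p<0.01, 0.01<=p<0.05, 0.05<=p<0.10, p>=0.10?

p-value bracket: 0.05<=p<0.10

Margins: r₁=15, r₂=14, c₁=11, c₂=18, n=29
p_obs = C(15,3)·C(14,8)/C(29,11); sum pmf over tables with pmf ≤ p_obs
p-value (two-sided) = 0.06043
→ bracket: 0.05<=p<0.10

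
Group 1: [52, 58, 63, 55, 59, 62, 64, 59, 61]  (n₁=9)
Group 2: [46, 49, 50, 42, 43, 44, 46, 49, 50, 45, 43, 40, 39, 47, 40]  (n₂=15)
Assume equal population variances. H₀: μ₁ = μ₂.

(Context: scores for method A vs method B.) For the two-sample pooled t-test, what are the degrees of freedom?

degrees of freedom = 22

df = n₁ + n₂ − 2 = 9 + 15 − 2 = 22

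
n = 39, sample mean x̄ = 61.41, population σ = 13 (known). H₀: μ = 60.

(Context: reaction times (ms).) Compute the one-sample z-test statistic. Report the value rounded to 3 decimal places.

test statistic = 0.677

SE = σ/√n = 13/√39 = 2.0817
z = (x̄−μ₀)/SE = (61.41−60)/2.0817 = 0.6773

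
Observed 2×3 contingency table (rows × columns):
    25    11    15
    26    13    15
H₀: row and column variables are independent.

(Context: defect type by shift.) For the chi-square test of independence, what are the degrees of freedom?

degrees of freedom = 2

df = (r−1)(c−1) = (2−1)·(3−1) = 2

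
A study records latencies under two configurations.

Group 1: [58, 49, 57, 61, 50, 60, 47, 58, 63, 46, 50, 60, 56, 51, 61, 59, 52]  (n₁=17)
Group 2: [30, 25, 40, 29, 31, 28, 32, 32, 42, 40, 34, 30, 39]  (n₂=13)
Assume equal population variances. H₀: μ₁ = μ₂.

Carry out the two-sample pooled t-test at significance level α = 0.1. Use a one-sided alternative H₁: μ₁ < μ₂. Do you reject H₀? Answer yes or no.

reject H₀: no

x̄₁=55.176, s₁=5.480, n₁=17
x̄₂=33.231, s₂=5.357, n₂=13
s_p² = [16·5.480² + 12·5.357²]/28 = 29.4564
SE = √(s_p²·(1/17+1/13)) = 1.9997
t = (55.176−33.231)/1.9997 = 10.9748
df = 28
p-value (one-sided, H₁ less) = 1.00000
At α=0.1: p ≥ α → fail to reject H₀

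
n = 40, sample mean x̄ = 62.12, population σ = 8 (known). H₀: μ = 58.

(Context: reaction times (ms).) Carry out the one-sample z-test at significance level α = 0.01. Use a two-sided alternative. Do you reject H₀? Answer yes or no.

reject H₀: yes

SE = σ/√n = 8/√40 = 1.2649
z = (x̄−μ₀)/SE = (62.12−58)/1.2649 = 3.2571
p-value (two-sided) = 0.00113
At α=0.01: p < α → reject H₀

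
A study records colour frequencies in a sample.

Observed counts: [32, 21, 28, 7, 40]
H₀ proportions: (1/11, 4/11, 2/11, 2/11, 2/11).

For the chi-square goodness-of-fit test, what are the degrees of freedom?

degrees of freedom = 4

df = k − 1 = 5 − 1 = 4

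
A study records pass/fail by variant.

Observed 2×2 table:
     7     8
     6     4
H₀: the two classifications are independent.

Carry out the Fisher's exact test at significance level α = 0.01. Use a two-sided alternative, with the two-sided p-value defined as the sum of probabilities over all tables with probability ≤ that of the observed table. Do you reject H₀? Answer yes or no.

reject H₀: no

Margins: r₁=15, r₂=10, c₁=13, c₂=12, n=25
p_obs = C(15,7)·C(10,6)/C(25,13); sum pmf over tables with pmf ≤ p_obs
p-value (two-sided) = 0.68817
At α=0.01: p ≥ α → fail to reject H₀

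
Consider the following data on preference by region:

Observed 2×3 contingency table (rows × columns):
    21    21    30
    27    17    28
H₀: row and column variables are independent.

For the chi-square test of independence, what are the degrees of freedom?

df = (r−1)(c−1) = (2−1)·(3−1) = 2

degrees of freedom = 2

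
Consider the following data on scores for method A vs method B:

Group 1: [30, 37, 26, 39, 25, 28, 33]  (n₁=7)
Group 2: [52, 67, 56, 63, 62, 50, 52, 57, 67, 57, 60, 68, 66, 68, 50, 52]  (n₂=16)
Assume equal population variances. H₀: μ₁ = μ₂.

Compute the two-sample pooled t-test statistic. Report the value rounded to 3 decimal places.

test statistic = -9.641

x̄₁=31.143, s₁=5.398, n₁=7
x̄₂=59.188, s₂=6.784, n₂=16
s_p² = [6·5.398² + 15·6.784²]/21 = 41.2045
SE = √(s_p²·(1/7+1/16)) = 2.9089
t = (31.143−59.188)/2.9089 = -9.6410
df = 21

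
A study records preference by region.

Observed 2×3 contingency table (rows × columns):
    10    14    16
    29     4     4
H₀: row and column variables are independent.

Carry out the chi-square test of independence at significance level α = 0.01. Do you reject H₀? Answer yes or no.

reject H₀: yes

Row totals [40, 37], col totals [39, 18, 20], n=77
χ² = (10−20.26)²/20.26 + (14−9.35)²/9.35 + (16−10.39)²/10.39 + (29−18.74)²/18.74 + (4−8.65)²/8.65 + (4−9.61)²/9.61 = 21.9284
df = 2
p-value (upper-tail) = 0.00002
At α=0.01: p < α → reject H₀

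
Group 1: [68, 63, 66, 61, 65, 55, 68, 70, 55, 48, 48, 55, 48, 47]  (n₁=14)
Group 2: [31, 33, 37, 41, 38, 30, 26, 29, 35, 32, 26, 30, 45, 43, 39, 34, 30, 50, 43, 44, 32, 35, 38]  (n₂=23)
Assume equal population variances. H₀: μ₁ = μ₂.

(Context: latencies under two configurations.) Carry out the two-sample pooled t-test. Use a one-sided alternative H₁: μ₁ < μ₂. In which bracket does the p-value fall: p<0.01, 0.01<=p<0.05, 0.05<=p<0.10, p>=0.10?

x̄₁=58.357, s₁=8.491, n₁=14
x̄₂=35.696, s₂=6.427, n₂=23
s_p² = [13·8.491² + 22·6.427²]/35 = 52.7453
SE = √(s_p²·(1/14+1/23)) = 2.4619
t = (58.357−35.696)/2.4619 = 9.2050
df = 35
p-value (one-sided, H₁ less) = 1.00000
→ bracket: p>=0.10

p-value bracket: p>=0.10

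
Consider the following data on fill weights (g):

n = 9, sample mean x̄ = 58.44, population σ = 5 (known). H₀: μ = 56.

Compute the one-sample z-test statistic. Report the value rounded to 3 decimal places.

SE = σ/√n = 5/√9 = 1.6667
z = (x̄−μ₀)/SE = (58.44−56)/1.6667 = 1.4640

test statistic = 1.464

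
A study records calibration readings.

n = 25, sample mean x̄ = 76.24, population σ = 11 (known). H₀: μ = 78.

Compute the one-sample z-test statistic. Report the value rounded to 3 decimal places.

test statistic = -0.800

SE = σ/√n = 11/√25 = 2.2000
z = (x̄−μ₀)/SE = (76.24−78)/2.2000 = -0.8000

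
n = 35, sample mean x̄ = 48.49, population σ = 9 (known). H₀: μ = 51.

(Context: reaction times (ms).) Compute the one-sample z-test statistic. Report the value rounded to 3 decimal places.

SE = σ/√n = 9/√35 = 1.5213
z = (x̄−μ₀)/SE = (48.49−51)/1.5213 = -1.6499

test statistic = -1.650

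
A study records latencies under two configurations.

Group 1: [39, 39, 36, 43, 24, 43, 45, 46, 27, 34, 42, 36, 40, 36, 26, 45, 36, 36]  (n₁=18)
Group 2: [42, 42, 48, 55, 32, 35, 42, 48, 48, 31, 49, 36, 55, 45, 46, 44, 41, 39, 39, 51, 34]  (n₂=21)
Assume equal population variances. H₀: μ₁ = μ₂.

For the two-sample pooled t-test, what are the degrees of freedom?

degrees of freedom = 37

df = n₁ + n₂ − 2 = 18 + 21 − 2 = 37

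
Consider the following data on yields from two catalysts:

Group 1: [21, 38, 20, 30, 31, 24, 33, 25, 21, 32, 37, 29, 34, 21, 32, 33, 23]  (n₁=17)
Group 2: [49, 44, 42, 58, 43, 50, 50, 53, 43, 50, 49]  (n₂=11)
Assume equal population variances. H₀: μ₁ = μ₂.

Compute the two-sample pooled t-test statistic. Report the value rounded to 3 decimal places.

x̄₁=28.471, s₁=5.970, n₁=17
x̄₂=48.273, s₂=4.901, n₂=11
s_p² = [16·5.970² + 10·4.901²]/26 = 31.1699
SE = √(s_p²·(1/17+1/11)) = 2.1604
t = (28.471−48.273)/2.1604 = -9.1661
df = 26

test statistic = -9.166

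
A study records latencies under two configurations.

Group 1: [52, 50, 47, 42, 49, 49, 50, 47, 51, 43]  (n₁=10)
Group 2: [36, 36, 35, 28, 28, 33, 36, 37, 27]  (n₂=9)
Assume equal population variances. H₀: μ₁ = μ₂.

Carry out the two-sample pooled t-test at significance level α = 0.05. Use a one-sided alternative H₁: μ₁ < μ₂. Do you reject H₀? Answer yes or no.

x̄₁=48.000, s₁=3.300, n₁=10
x̄₂=32.889, s₂=4.076, n₂=9
s_p² = [9·3.300² + 8·4.076²]/17 = 13.5817
SE = √(s_p²·(1/10+1/9)) = 1.6933
t = (48.000−32.889)/1.6933 = 8.9241
df = 17
p-value (one-sided, H₁ less) = 1.00000
At α=0.05: p ≥ α → fail to reject H₀

reject H₀: no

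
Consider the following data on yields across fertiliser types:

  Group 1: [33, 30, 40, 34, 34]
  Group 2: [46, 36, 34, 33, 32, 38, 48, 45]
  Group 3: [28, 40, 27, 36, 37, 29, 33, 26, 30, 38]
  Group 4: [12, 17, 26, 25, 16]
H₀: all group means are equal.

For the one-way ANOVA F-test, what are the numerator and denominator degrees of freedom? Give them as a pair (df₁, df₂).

k = 4 groups, N = 28 total
df = (k−1, N−k) = (4−1, 28−4) = (3, 24)

degrees of freedom = [3, 24]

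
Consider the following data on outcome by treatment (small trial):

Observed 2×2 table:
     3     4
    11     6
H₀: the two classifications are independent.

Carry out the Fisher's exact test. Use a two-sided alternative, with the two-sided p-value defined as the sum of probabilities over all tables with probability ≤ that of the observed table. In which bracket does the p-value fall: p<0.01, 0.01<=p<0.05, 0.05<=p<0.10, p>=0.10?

p-value bracket: p>=0.10

Margins: r₁=7, r₂=17, c₁=14, c₂=10, n=24
p_obs = C(7,3)·C(17,11)/C(24,14); sum pmf over tables with pmf ≤ p_obs
p-value (two-sided) = 0.39264
→ bracket: p>=0.10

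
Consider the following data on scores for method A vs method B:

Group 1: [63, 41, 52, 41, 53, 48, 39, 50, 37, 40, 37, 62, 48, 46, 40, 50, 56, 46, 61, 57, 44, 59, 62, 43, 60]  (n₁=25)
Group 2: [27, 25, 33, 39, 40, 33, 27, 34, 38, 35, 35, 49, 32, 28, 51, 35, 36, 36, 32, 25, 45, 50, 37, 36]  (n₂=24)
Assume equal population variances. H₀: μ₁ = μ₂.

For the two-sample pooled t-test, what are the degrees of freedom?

df = n₁ + n₂ − 2 = 25 + 24 − 2 = 47

degrees of freedom = 47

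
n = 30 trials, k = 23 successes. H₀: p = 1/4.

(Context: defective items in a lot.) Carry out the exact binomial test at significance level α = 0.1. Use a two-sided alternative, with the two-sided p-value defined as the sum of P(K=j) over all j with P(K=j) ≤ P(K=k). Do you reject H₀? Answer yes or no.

Exact binomial: n=30, k=23, p₀=1/4=0.2500
P(X=j) = C(n,j)·p₀^j·(1−p₀)^(n−j); p = Σ P(X=j) over j with P(X=j) ≤ P(X=23)
p-value (two-sided) = 0.00000
At α=0.1: p < α → reject H₀

reject H₀: yes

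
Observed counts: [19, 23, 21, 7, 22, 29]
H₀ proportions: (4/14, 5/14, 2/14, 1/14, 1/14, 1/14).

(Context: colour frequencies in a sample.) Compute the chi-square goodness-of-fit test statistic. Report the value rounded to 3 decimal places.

n = 121; E_i = n·p_i = [34.57, 43.21, 17.29, 8.64, 8.64, 8.64]
χ² = (19−34.57)²/34.57 + (23−43.21)²/43.21 + (21−17.29)²/17.29 + (7−8.64)²/8.64 + (22−8.64)²/8.64 + (29−8.64)²/8.64 = 86.1711
df = 5

test statistic = 86.171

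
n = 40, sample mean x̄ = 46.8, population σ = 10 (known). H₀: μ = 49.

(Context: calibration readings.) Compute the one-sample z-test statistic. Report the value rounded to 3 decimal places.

test statistic = -1.391

SE = σ/√n = 10/√40 = 1.5811
z = (x̄−μ₀)/SE = (46.8−49)/1.5811 = -1.3914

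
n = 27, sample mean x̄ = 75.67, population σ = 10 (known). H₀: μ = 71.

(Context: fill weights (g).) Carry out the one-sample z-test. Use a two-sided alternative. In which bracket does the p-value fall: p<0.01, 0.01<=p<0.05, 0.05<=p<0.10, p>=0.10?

p-value bracket: 0.01<=p<0.05

SE = σ/√n = 10/√27 = 1.9245
z = (x̄−μ₀)/SE = (75.67−71)/1.9245 = 2.4266
p-value (two-sided) = 0.01524
→ bracket: 0.01<=p<0.05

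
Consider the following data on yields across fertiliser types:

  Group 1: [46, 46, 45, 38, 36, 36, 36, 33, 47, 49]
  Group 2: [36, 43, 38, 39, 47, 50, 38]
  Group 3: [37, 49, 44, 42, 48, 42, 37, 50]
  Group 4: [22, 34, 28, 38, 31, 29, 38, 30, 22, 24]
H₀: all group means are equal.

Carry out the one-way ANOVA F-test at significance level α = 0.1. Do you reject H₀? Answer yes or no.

reject H₀: yes

Group means [41.20, 41.57, 43.62, 29.60], grand mean 38.514
SSB = Σnᵢ(x̄ᵢ−x̄)² = 1141.154; SSW = ΣΣ(x−x̄ᵢ)² = 973.589
MSB = 1141.154/3 = 380.3845; MSW = 973.589/31 = 31.4061
F = MSB/MSW = 12.1118
df = (3, 31)
p-value (upper-tail) = 0.00002
At α=0.1: p < α → reject H₀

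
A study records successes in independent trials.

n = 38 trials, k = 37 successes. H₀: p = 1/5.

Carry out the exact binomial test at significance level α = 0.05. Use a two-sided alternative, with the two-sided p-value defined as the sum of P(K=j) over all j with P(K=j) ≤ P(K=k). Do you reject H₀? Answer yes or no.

Exact binomial: n=38, k=37, p₀=1/5=0.2000
P(X=j) = C(n,j)·p₀^j·(1−p₀)^(n−j); p = Σ P(X=j) over j with P(X=j) ≤ P(X=37)
p-value (two-sided) = 0.00000
At α=0.05: p < α → reject H₀

reject H₀: yes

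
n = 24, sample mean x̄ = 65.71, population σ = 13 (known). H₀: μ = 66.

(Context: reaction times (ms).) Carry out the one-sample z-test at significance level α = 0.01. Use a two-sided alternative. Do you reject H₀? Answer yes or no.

reject H₀: no

SE = σ/√n = 13/√24 = 2.6536
z = (x̄−μ₀)/SE = (65.71−66)/2.6536 = -0.1093
p-value (two-sided) = 0.91298
At α=0.01: p ≥ α → fail to reject H₀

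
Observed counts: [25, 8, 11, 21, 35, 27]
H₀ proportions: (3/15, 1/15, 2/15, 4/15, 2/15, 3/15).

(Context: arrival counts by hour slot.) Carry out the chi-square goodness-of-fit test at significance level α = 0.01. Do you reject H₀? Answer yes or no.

n = 127; E_i = n·p_i = [25.40, 8.47, 16.93, 33.87, 16.93, 25.40]
χ² = (25−25.40)²/25.40 + (8−8.47)²/8.47 + (11−16.93)²/16.93 + (21−33.87)²/33.87 + (35−16.93)²/16.93 + (27−25.40)²/25.40 = 26.3760
df = 5
p-value (upper-tail) = 0.00008
At α=0.01: p < α → reject H₀

reject H₀: yes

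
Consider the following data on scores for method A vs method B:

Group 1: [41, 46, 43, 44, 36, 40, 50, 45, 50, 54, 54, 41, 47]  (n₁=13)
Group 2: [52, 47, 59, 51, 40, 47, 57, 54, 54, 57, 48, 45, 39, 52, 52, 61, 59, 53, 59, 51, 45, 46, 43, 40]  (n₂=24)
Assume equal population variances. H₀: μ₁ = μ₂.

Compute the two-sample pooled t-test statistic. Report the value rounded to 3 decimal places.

test statistic = -2.356

x̄₁=45.462, s₁=5.456, n₁=13
x̄₂=50.458, s₂=6.494, n₂=24
s_p² = [12·5.456² + 23·6.494²]/35 = 37.9197
SE = √(s_p²·(1/13+1/24)) = 2.1206
t = (45.462−50.458)/2.1206 = -2.3563
df = 35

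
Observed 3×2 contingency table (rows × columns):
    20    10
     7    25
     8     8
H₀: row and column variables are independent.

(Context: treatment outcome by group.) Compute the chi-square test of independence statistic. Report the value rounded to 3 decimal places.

Row totals [30, 32, 16], col totals [35, 43], n=78
χ² = (20−13.46)²/13.46 + (10−16.54)²/16.54 + (7−14.36)²/14.36 + (25−17.64)²/17.64 + (8−7.18)²/7.18 + (8−8.82)²/8.82 = 12.7722
df = 2

test statistic = 12.772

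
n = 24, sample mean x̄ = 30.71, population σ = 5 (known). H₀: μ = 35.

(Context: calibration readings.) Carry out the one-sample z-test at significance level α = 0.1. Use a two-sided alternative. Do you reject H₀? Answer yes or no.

SE = σ/√n = 5/√24 = 1.0206
z = (x̄−μ₀)/SE = (30.71−35)/1.0206 = -4.2033
p-value (two-sided) = 0.00003
At α=0.1: p < α → reject H₀

reject H₀: yes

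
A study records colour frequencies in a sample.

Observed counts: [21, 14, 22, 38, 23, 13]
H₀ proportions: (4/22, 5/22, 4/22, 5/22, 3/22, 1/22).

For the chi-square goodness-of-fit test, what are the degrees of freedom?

degrees of freedom = 5

df = k − 1 = 6 − 1 = 5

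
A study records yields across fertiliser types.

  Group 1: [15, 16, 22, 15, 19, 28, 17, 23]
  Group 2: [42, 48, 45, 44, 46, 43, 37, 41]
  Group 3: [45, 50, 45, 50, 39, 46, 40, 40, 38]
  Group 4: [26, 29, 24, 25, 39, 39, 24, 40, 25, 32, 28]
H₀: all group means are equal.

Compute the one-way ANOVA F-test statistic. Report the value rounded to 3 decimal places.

Group means [19.38, 43.25, 43.67, 30.09], grand mean 34.028
SSB = Σnᵢ(x̄ᵢ−x̄)² = 3404.688; SSW = ΣΣ(x−x̄ᵢ)² = 808.284
MSB = 3404.688/3 = 1134.8960; MSW = 808.284/32 = 25.2589
F = MSB/MSW = 44.9306
df = (3, 32)

test statistic = 44.931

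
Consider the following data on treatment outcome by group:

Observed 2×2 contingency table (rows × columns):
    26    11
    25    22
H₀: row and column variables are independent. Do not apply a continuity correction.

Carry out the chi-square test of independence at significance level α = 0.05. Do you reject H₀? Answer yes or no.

Row totals [37, 47], col totals [51, 33], n=84
χ² = (26−22.46)²/22.46 + (11−14.54)²/14.54 + (25−28.54)²/28.54 + (22−18.46)²/18.46 = 2.5317
df = 1
p-value (upper-tail) = 0.11158
At α=0.05: p ≥ α → fail to reject H₀

reject H₀: no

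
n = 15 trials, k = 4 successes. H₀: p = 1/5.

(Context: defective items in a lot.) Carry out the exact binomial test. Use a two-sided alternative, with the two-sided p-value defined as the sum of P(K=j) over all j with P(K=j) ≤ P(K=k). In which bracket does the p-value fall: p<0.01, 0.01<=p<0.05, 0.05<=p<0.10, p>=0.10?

p-value bracket: p>=0.10

Exact binomial: n=15, k=4, p₀=1/5=0.2000
P(X=j) = C(n,j)·p₀^j·(1−p₀)^(n−j); p = Σ P(X=j) over j with P(X=j) ≤ P(X=4)
p-value (two-sided) = 0.51896
→ bracket: p>=0.10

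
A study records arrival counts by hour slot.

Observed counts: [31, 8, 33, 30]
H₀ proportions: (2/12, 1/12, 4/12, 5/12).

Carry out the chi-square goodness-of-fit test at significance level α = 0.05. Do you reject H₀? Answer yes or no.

n = 102; E_i = n·p_i = [17.00, 8.50, 34.00, 42.50]
χ² = (31−17.00)²/17.00 + (8−8.50)²/8.50 + (33−34.00)²/34.00 + (30−42.50)²/42.50 = 15.2647
df = 3
p-value (upper-tail) = 0.00160
At α=0.05: p < α → reject H₀

reject H₀: yes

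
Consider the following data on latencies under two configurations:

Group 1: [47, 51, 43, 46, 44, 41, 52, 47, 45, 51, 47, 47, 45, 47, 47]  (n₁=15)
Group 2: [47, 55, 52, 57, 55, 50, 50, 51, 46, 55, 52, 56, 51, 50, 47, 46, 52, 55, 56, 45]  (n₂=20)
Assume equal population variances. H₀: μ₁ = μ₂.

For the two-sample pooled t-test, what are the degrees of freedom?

degrees of freedom = 33

df = n₁ + n₂ − 2 = 15 + 20 − 2 = 33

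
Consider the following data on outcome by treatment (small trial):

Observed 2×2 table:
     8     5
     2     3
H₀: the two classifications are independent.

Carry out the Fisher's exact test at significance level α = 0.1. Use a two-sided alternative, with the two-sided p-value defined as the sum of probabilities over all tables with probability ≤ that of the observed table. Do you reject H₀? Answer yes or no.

reject H₀: no

Margins: r₁=13, r₂=5, c₁=10, c₂=8, n=18
p_obs = C(13,8)·C(5,2)/C(18,10); sum pmf over tables with pmf ≤ p_obs
p-value (two-sided) = 0.60784
At α=0.1: p ≥ α → fail to reject H₀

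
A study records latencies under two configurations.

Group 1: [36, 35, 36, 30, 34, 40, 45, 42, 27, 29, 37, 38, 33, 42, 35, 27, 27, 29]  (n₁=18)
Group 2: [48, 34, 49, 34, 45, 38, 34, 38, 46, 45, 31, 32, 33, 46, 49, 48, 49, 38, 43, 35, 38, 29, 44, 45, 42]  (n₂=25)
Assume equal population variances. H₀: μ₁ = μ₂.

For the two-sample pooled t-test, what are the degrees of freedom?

degrees of freedom = 41

df = n₁ + n₂ − 2 = 18 + 25 − 2 = 41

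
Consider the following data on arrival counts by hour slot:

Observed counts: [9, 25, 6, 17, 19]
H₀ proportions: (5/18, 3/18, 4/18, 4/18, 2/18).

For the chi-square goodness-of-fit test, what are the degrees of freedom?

degrees of freedom = 4

df = k − 1 = 5 − 1 = 4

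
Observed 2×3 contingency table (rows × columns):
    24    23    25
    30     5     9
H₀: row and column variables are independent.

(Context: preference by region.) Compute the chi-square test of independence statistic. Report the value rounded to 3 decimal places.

Row totals [72, 44], col totals [54, 28, 34], n=116
χ² = (24−33.52)²/33.52 + (23−17.38)²/17.38 + (25−21.10)²/21.10 + (30−20.48)²/20.48 + (5−10.62)²/10.62 + (9−12.90)²/12.90 = 13.8137
df = 2

test statistic = 13.814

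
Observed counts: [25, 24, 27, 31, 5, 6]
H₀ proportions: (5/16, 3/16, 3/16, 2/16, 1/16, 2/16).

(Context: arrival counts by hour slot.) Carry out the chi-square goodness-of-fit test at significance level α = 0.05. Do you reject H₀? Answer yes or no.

reject H₀: yes

n = 118; E_i = n·p_i = [36.88, 22.12, 22.12, 14.75, 7.38, 14.75]
χ² = (25−36.88)²/36.88 + (24−22.12)²/22.12 + (27−22.12)²/22.12 + (31−14.75)²/14.75 + (5−7.38)²/7.38 + (6−14.75)²/14.75 = 28.9153
df = 5
p-value (upper-tail) = 0.00002
At α=0.05: p < α → reject H₀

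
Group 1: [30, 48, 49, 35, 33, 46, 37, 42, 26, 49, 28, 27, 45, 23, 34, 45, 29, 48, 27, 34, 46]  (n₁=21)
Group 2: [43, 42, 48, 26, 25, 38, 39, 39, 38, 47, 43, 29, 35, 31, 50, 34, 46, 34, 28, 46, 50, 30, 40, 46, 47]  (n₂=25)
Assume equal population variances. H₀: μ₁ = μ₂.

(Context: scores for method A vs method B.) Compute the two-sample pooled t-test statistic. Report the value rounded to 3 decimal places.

test statistic = -0.720

x̄₁=37.190, s₁=8.925, n₁=21
x̄₂=38.960, s₂=7.743, n₂=25
s_p² = [20·8.925² + 24·7.743²]/44 = 68.9136
SE = √(s_p²·(1/21+1/25)) = 2.4573
t = (37.190−38.960)/2.4573 = -0.7201
df = 44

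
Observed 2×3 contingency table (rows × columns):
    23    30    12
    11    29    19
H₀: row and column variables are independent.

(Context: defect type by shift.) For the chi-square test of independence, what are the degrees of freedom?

df = (r−1)(c−1) = (2−1)·(3−1) = 2

degrees of freedom = 2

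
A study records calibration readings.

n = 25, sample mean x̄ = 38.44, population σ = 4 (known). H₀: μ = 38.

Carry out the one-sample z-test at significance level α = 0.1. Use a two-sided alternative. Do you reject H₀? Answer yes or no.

SE = σ/√n = 4/√25 = 0.8000
z = (x̄−μ₀)/SE = (38.44−38)/0.8000 = 0.5500
p-value (two-sided) = 0.58232
At α=0.1: p ≥ α → fail to reject H₀

reject H₀: no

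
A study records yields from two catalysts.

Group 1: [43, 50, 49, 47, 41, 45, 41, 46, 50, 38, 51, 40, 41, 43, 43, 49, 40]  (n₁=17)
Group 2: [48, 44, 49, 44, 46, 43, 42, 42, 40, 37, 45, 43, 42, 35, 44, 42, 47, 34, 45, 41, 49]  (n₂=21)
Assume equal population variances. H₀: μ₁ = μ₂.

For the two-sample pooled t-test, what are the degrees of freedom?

df = n₁ + n₂ − 2 = 17 + 21 − 2 = 36

degrees of freedom = 36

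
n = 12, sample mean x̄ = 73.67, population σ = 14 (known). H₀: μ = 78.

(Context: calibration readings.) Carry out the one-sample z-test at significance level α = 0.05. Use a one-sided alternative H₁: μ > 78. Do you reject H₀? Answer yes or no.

SE = σ/√n = 14/√12 = 4.0415
z = (x̄−μ₀)/SE = (73.67−78)/4.0415 = -1.0714
p-value (one-sided, H₁ greater) = 0.85800
At α=0.05: p ≥ α → fail to reject H₀

reject H₀: no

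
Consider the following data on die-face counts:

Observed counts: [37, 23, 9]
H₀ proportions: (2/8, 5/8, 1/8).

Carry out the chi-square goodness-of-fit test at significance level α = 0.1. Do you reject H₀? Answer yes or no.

n = 69; E_i = n·p_i = [17.25, 43.12, 8.62]
χ² = (37−17.25)²/17.25 + (23−43.12)²/43.12 + (9−8.62)²/8.62 = 32.0203
df = 2
p-value (upper-tail) = 0.00000
At α=0.1: p < α → reject H₀

reject H₀: yes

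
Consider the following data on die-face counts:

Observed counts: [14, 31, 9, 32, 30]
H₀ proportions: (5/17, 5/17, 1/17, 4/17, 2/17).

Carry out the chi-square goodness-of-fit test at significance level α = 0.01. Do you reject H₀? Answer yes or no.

n = 116; E_i = n·p_i = [34.12, 34.12, 6.82, 27.29, 13.65]
χ² = (14−34.12)²/34.12 + (31−34.12)²/34.12 + (9−6.82)²/6.82 + (32−27.29)²/27.29 + (30−13.65)²/13.65 = 33.2483
df = 4
p-value (upper-tail) = 0.00000
At α=0.01: p < α → reject H₀

reject H₀: yes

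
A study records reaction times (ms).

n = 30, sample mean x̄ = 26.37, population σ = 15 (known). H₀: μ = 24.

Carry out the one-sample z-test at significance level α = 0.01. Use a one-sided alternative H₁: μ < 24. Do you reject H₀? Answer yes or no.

SE = σ/√n = 15/√30 = 2.7386
z = (x̄−μ₀)/SE = (26.37−24)/2.7386 = 0.8654
p-value (one-sided, H₁ less) = 0.80659
At α=0.01: p ≥ α → fail to reject H₀

reject H₀: no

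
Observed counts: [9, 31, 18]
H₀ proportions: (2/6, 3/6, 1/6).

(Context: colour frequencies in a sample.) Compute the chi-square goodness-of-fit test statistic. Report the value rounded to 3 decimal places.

test statistic = 12.845

n = 58; E_i = n·p_i = [19.33, 29.00, 9.67]
χ² = (9−19.33)²/19.33 + (31−29.00)²/29.00 + (18−9.67)²/9.67 = 12.8448
df = 2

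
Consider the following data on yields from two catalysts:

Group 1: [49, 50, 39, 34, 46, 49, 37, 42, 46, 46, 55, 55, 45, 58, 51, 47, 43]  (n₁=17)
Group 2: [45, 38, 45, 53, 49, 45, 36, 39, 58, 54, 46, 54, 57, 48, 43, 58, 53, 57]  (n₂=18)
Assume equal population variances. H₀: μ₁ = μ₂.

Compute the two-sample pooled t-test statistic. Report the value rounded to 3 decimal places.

test statistic = -0.955

x̄₁=46.588, s₁=6.423, n₁=17
x̄₂=48.778, s₂=7.092, n₂=18
s_p² = [16·6.423² + 17·7.092²]/33 = 45.9160
SE = √(s_p²·(1/17+1/18)) = 2.2917
t = (46.588−48.778)/2.2917 = -0.9554
df = 33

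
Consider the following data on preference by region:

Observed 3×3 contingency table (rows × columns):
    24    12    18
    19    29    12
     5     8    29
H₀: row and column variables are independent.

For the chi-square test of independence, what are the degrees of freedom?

df = (r−1)(c−1) = (3−1)·(3−1) = 4

degrees of freedom = 4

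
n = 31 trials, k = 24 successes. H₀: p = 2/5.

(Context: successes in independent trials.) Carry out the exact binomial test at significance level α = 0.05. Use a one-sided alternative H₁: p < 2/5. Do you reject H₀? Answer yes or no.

reject H₀: no

Exact binomial: n=31, k=24, p₀=2/5=0.4000
P(X≤24) from Σ C(n,i)·p₀^i·(1−p₀)^(n−i)
p-value (one-sided, H₁ less) = 1.00000
At α=0.05: p ≥ α → fail to reject H₀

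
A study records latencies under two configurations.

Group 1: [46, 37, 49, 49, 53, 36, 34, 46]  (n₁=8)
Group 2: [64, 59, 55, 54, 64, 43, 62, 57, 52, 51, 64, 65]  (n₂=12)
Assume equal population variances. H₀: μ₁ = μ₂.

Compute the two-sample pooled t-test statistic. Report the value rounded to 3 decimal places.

x̄₁=43.750, s₁=7.086, n₁=8
x̄₂=57.500, s₂=6.789, n₂=12
s_p² = [7·7.086² + 11·6.789²]/18 = 47.6944
SE = √(s_p²·(1/8+1/12)) = 3.1522
t = (43.750−57.500)/3.1522 = -4.3620
df = 18

test statistic = -4.362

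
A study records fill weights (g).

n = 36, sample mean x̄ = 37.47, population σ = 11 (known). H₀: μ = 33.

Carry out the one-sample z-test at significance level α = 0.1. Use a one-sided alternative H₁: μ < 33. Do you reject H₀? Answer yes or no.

reject H₀: no

SE = σ/√n = 11/√36 = 1.8333
z = (x̄−μ₀)/SE = (37.47−33)/1.8333 = 2.4382
p-value (one-sided, H₁ less) = 0.99262
At α=0.1: p ≥ α → fail to reject H₀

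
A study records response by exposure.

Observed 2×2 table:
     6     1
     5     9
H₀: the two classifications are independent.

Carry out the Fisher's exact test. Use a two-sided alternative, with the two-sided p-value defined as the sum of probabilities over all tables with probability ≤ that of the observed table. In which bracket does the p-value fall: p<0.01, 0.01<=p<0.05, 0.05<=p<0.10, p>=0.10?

p-value bracket: 0.05<=p<0.10

Margins: r₁=7, r₂=14, c₁=11, c₂=10, n=21
p_obs = C(7,6)·C(14,5)/C(21,11); sum pmf over tables with pmf ≤ p_obs
p-value (two-sided) = 0.06347
→ bracket: 0.05<=p<0.10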